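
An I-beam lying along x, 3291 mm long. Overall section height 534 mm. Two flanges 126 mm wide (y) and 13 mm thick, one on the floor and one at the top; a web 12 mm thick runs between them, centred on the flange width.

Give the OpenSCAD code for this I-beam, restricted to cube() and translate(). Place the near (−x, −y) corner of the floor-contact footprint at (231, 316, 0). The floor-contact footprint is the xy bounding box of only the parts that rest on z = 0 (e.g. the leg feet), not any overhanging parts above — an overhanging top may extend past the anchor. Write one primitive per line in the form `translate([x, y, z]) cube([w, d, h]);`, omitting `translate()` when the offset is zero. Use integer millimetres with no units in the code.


translate([231, 316, 0]) cube([3291, 126, 13]);
translate([231, 373, 13]) cube([3291, 12, 508]);
translate([231, 316, 521]) cube([3291, 126, 13]);


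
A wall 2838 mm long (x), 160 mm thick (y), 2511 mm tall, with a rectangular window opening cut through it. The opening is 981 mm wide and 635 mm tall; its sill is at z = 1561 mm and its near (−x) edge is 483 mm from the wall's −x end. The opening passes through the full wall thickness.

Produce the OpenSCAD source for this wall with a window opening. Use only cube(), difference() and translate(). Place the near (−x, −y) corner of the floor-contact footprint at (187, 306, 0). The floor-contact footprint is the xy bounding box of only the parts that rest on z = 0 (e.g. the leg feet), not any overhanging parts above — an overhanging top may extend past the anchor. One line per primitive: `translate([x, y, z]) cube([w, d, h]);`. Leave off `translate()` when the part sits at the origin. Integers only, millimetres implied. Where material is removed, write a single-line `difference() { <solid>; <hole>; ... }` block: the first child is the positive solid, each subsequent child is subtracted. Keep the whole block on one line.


difference() { translate([187, 306, 0]) cube([2838, 160, 2511]); translate([670, 306, 1561]) cube([981, 160, 635]); }


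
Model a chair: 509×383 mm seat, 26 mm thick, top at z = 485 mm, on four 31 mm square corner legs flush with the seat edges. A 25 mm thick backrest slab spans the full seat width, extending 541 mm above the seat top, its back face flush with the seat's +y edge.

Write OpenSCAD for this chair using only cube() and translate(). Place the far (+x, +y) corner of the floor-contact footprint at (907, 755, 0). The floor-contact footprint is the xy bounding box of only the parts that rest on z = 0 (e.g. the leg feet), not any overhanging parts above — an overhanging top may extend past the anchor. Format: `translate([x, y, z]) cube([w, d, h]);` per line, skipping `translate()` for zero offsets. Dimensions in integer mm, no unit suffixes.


translate([398, 372, 459]) cube([509, 383, 26]);
translate([398, 372, 0]) cube([31, 31, 459]);
translate([876, 372, 0]) cube([31, 31, 459]);
translate([398, 724, 0]) cube([31, 31, 459]);
translate([876, 724, 0]) cube([31, 31, 459]);
translate([398, 730, 485]) cube([509, 25, 541]);


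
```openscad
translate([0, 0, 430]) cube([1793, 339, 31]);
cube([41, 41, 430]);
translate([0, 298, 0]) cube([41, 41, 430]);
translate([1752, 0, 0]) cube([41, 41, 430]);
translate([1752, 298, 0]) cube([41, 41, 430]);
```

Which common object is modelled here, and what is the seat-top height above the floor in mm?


A bench. The seat-top height is 461 mm.

A long slab on four corner posts — a bench. The slab sits at z = 430 with thickness 31, so the top is 430 + 31 = 461 mm.


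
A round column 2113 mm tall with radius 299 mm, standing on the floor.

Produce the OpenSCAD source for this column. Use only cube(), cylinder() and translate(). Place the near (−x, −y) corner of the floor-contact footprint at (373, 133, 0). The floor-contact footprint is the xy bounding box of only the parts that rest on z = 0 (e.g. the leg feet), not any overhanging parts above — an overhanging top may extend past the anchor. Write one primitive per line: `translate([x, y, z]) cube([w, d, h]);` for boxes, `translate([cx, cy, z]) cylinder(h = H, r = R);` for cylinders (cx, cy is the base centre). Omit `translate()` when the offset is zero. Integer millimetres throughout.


translate([672, 432, 0]) cylinder(h = 2113, r = 299);


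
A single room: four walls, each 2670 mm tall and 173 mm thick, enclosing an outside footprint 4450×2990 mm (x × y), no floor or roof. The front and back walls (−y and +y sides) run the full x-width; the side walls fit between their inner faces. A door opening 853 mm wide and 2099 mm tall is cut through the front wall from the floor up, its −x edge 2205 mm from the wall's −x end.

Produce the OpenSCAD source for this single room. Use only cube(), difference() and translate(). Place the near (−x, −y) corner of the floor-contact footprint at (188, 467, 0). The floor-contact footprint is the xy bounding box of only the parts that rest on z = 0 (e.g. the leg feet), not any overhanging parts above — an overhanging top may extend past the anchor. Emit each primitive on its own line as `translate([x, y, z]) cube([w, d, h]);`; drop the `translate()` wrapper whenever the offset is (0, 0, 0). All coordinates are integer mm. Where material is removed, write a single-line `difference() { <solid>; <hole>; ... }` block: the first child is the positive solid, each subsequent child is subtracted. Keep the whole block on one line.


difference() { translate([188, 467, 0]) cube([4450, 173, 2670]); translate([2393, 467, 0]) cube([853, 173, 2099]); }
translate([188, 3284, 0]) cube([4450, 173, 2670]);
translate([188, 640, 0]) cube([173, 2644, 2670]);
translate([4465, 640, 0]) cube([173, 2644, 2670]);


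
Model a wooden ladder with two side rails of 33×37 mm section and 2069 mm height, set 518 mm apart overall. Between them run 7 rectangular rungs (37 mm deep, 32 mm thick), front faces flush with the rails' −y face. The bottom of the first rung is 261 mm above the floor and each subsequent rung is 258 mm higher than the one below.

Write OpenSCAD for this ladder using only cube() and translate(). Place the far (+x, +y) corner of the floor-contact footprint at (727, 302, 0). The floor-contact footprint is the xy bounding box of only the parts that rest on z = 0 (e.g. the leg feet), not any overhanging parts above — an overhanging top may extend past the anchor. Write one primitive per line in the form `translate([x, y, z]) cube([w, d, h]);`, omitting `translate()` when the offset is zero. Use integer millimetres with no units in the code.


// rung span = 518 - 2*33 = 452
// rung[k] z = 261 + k*258
translate([209, 265, 0]) cube([33, 37, 2069]);
translate([694, 265, 0]) cube([33, 37, 2069]);
translate([242, 265, 261]) cube([452, 37, 32]);
translate([242, 265, 519]) cube([452, 37, 32]);
translate([242, 265, 777]) cube([452, 37, 32]);
translate([242, 265, 1035]) cube([452, 37, 32]);
translate([242, 265, 1293]) cube([452, 37, 32]);
translate([242, 265, 1551]) cube([452, 37, 32]);
translate([242, 265, 1809]) cube([452, 37, 32]);


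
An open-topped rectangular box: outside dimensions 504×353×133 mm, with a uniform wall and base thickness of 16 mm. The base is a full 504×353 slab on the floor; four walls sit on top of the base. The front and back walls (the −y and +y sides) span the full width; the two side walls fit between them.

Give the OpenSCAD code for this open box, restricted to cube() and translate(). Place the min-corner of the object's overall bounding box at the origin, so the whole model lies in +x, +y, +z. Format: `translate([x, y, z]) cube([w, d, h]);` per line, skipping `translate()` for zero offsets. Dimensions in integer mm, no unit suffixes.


cube([504, 353, 16]);
translate([0, 0, 16]) cube([504, 16, 117]);
translate([0, 337, 16]) cube([504, 16, 117]);
translate([0, 16, 16]) cube([16, 321, 117]);
translate([488, 16, 16]) cube([16, 321, 117]);


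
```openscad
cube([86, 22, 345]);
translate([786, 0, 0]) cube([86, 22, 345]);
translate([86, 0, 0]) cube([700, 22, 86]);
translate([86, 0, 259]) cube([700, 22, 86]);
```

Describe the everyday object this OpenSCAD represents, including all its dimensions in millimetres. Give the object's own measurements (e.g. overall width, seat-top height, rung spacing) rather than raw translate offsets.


A rectangular picture frame lying in the x–z plane (depth along y). The opening is 700 mm wide (x) by 173 mm tall (z), surrounded by a border 86 mm wide on all four sides. The frame is 22 mm deep and is made of two full-height vertical stiles with two horizontal rails fitted between them.


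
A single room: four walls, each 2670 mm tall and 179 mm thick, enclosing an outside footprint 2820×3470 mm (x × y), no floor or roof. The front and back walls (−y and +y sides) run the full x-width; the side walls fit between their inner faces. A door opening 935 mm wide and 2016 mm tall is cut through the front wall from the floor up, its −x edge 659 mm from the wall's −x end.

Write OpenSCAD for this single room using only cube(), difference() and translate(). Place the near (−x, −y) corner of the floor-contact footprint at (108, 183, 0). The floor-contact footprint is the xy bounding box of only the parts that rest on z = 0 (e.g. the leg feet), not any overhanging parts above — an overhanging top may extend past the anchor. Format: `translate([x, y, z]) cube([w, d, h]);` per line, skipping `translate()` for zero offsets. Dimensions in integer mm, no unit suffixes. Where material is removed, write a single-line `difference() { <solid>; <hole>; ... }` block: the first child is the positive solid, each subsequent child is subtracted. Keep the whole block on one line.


difference() { translate([108, 183, 0]) cube([2820, 179, 2670]); translate([767, 183, 0]) cube([935, 179, 2016]); }
translate([108, 3474, 0]) cube([2820, 179, 2670]);
translate([108, 362, 0]) cube([179, 3112, 2670]);
translate([2749, 362, 0]) cube([179, 3112, 2670]);


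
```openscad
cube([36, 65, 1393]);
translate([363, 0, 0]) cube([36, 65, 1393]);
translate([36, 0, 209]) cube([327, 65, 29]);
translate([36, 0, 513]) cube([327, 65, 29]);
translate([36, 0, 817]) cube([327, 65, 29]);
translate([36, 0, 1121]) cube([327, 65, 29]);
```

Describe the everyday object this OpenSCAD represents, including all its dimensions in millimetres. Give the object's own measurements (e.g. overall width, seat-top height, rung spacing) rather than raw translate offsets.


A straight ladder. Two 36×65 mm vertical rails, 1393 mm tall, stand 399 mm apart (outside-to-outside) with their front faces coplanar on the −y side. 4 rungs, each 65 mm deep and 29 mm tall, span between the inner faces of the rails, front faces flush with the rails. The lowest rung's underside is at z = 209 mm and rungs are spaced 304 mm apart (underside to underside).


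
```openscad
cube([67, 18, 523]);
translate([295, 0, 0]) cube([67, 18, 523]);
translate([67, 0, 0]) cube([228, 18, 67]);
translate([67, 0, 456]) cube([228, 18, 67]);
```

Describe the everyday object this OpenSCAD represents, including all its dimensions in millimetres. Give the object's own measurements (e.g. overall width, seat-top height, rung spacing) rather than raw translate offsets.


A rectangular picture frame lying in the x–z plane (depth along y). The opening is 228 mm wide (x) by 389 mm tall (z), surrounded by a border 67 mm wide on all four sides. The frame is 18 mm deep and is made of two full-height vertical stiles with two horizontal rails fitted between them.


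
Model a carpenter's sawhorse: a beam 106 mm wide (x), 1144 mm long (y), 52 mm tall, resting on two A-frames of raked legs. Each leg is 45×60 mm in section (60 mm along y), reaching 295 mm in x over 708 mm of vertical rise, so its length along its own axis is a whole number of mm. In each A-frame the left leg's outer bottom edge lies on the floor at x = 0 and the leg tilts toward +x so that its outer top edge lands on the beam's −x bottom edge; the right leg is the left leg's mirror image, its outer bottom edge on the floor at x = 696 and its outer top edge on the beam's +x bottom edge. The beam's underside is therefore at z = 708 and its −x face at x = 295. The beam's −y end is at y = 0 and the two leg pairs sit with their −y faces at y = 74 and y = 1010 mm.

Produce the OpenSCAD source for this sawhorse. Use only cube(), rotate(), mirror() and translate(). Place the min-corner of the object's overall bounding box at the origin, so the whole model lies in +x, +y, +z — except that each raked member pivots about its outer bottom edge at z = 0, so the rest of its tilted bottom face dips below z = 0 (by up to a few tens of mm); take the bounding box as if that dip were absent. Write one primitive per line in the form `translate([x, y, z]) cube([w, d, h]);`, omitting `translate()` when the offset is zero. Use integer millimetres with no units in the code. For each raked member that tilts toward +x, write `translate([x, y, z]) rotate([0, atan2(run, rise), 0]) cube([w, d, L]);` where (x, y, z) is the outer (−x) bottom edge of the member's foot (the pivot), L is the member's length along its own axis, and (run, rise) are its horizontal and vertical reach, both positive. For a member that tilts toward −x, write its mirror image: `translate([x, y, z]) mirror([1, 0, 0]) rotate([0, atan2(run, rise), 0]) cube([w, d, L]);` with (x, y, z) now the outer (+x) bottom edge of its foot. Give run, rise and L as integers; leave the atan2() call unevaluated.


translate([295, 0, 708]) cube([106, 1144, 52]);
translate([0, 74, 0]) rotate([0, atan2(295, 708), 0]) cube([45, 60, 767]);
translate([696, 74, 0]) mirror([1, 0, 0]) rotate([0, atan2(295, 708), 0]) cube([45, 60, 767]);
translate([0, 1010, 0]) rotate([0, atan2(295, 708), 0]) cube([45, 60, 767]);
translate([696, 1010, 0]) mirror([1, 0, 0]) rotate([0, atan2(295, 708), 0]) cube([45, 60, 767]);


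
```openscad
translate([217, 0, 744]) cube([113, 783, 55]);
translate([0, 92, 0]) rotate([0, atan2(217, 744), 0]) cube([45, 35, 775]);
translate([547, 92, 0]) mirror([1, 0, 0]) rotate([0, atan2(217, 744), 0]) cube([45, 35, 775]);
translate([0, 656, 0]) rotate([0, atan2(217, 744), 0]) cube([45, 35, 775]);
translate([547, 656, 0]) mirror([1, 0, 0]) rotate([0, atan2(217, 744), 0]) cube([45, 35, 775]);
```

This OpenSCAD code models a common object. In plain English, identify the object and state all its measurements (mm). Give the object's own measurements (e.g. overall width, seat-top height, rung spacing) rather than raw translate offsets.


A sawhorse. A 113×783×55 mm beam (x, y, z) sits on two A-frame leg pairs. Each pair is two raked legs of 45×35 mm section (35 mm along y) splaying symmetrically in x. Each leg rises 744 mm vertically over 217 mm of horizontal reach and is 775 mm long along its own axis. Every leg's outer bottom edge rests on the floor and its outer top edge meets a bottom edge of the beam — the left legs (tilting toward +x) meet the beam's −x bottom edge, the right legs (their mirror images, tilting toward −x) meet its +x bottom edge — so the leg tops tuck under the beam, the beam's underside is 744 mm above the floor, and the feet are 547 mm apart outside-to-outside with the beam centred between them. The two leg pairs are set in 92 mm from either end of the beam.


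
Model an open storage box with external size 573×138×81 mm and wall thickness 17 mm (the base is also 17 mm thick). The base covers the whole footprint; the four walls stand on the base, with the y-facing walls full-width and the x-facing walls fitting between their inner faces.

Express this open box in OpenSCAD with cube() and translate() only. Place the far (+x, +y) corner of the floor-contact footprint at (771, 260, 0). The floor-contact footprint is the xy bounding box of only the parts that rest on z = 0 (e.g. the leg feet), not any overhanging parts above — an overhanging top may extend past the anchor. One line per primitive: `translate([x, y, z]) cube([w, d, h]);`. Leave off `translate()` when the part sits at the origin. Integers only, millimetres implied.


translate([198, 122, 0]) cube([573, 138, 17]);
translate([198, 122, 17]) cube([573, 17, 64]);
translate([198, 243, 17]) cube([573, 17, 64]);
translate([198, 139, 17]) cube([17, 104, 64]);
translate([754, 139, 17]) cube([17, 104, 64]);


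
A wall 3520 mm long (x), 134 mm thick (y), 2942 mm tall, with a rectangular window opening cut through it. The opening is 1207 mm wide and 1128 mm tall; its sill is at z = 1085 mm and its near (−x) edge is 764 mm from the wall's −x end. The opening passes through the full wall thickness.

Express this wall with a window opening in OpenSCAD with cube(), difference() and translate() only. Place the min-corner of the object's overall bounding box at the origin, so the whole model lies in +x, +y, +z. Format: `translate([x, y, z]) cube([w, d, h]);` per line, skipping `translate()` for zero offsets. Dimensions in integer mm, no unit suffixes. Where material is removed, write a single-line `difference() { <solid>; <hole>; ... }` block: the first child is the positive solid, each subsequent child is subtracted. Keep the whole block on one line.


difference() { cube([3520, 134, 2942]); translate([764, 0, 1085]) cube([1207, 134, 1128]); }


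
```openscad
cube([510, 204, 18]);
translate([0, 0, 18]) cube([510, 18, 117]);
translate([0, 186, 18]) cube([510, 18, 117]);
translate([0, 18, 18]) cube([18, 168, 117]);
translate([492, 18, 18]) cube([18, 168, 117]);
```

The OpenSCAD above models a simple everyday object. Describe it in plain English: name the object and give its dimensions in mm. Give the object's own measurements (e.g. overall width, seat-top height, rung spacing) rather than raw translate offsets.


An open-topped rectangular box: outside dimensions 510×204×135 mm, with a uniform wall and base thickness of 18 mm. The base is a full 510×204 slab on the floor; four walls sit on top of the base. The front and back walls (the −y and +y sides) span the full width; the two side walls fit between them.


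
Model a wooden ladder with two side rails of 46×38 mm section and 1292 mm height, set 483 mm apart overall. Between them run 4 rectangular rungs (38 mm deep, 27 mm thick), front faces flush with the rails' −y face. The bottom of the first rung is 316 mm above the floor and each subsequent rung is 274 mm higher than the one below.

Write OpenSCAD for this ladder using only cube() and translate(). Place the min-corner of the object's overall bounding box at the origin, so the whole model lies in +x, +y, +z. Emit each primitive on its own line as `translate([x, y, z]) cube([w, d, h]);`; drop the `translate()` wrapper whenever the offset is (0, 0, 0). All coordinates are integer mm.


cube([46, 38, 1292]);
translate([437, 0, 0]) cube([46, 38, 1292]);
translate([46, 0, 316]) cube([391, 38, 27]);
translate([46, 0, 590]) cube([391, 38, 27]);
translate([46, 0, 864]) cube([391, 38, 27]);
translate([46, 0, 1138]) cube([391, 38, 27]);


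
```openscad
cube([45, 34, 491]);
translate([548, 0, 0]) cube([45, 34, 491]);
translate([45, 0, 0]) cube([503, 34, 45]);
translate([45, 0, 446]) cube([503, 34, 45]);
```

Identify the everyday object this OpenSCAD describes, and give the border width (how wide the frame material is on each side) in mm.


A picture frame. The border width is 45 mm.

Four thin pieces enclosing a rectangular opening — a picture frame. The two full-height stiles are 491 mm tall; the top rail sits at z = 446 and is 45 mm tall, so the border above the opening is 491 − 446 = 45 mm, matching the stile x-width.


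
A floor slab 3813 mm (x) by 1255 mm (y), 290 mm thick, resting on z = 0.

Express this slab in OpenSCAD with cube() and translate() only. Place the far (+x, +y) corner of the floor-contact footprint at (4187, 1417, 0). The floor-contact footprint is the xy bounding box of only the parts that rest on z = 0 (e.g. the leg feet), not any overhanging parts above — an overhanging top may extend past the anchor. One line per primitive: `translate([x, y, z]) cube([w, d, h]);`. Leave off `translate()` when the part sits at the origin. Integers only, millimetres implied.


translate([374, 162, 0]) cube([3813, 1255, 290]);


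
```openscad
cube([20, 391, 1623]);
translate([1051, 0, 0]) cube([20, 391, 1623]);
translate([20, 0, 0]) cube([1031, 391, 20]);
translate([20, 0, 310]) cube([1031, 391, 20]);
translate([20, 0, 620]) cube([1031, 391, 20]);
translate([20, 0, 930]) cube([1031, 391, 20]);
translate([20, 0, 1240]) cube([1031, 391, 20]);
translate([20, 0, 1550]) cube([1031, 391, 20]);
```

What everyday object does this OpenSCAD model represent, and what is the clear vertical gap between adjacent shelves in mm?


A bookshelf. The clear shelf gap is 290 mm.

Two tall side panels with 6 horizontal boards between them — a bookshelf. The first two shelf undersides are at z = 0 and z = 310; with shelf thickness 20, the clear gap is 310 − 0 − 20 = 290 mm.


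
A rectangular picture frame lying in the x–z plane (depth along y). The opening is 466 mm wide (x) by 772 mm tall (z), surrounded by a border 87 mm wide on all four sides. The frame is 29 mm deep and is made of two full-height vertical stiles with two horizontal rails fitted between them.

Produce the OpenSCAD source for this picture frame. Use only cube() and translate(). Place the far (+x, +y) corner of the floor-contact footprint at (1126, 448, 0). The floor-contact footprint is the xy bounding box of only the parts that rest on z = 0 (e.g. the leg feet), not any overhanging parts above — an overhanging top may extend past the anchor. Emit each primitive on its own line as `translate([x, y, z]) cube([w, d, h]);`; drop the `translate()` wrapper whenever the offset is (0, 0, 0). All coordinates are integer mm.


translate([486, 419, 0]) cube([87, 29, 946]);
translate([1039, 419, 0]) cube([87, 29, 946]);
translate([573, 419, 0]) cube([466, 29, 87]);
translate([573, 419, 859]) cube([466, 29, 87]);


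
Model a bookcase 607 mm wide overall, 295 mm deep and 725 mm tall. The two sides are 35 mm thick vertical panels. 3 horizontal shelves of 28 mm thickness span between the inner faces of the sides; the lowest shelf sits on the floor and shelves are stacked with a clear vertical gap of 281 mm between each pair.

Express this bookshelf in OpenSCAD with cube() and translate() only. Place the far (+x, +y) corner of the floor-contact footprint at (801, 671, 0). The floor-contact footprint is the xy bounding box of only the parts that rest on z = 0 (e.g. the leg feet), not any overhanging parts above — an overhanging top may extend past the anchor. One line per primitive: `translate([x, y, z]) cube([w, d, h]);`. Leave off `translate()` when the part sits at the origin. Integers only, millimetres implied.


translate([194, 376, 0]) cube([35, 295, 725]);
translate([766, 376, 0]) cube([35, 295, 725]);
translate([229, 376, 0]) cube([537, 295, 28]);
translate([229, 376, 309]) cube([537, 295, 28]);
translate([229, 376, 618]) cube([537, 295, 28]);


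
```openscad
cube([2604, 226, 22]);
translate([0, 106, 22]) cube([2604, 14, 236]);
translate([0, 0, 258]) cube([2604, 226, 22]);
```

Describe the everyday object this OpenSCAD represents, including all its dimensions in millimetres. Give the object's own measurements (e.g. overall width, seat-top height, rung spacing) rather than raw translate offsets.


An I-beam lying along x, 2604 mm long. Overall section height 280 mm. Two flanges 226 mm wide (y) and 22 mm thick, one on the floor and one at the top; a web 14 mm thick runs between them, centred on the flange width.


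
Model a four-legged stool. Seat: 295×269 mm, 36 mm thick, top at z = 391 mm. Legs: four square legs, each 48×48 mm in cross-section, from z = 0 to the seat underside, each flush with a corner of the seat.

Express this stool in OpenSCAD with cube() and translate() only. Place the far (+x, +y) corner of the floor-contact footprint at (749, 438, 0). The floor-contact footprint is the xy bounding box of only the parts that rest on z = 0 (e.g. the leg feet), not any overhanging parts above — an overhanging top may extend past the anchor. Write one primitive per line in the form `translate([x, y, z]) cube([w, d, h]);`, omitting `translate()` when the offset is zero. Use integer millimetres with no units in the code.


// leg_h = 391 - 36 = 355
translate([454, 169, 355]) cube([295, 269, 36]);
translate([454, 169, 0]) cube([48, 48, 355]);
translate([701, 169, 0]) cube([48, 48, 355]);
translate([454, 390, 0]) cube([48, 48, 355]);
translate([701, 390, 0]) cube([48, 48, 355]);


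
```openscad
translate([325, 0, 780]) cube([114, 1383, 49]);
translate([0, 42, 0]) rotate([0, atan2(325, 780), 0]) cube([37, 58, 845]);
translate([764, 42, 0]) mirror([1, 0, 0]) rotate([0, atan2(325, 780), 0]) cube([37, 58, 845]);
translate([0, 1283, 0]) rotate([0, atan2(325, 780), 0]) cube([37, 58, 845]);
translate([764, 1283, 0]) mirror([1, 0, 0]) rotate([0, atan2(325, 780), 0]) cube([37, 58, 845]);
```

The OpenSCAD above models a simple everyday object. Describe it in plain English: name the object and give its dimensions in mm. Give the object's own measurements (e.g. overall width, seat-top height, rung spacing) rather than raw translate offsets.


A sawhorse. A 114×1383×49 mm beam (x, y, z) sits on two A-frame leg pairs. Each pair is two raked legs of 37×58 mm section (58 mm along y) splaying symmetrically in x. Each leg rises 780 mm vertically over 325 mm of horizontal reach and is 845 mm long along its own axis. Every leg's outer bottom edge rests on the floor and its outer top edge meets a bottom edge of the beam — the left legs (tilting toward +x) meet the beam's −x bottom edge, the right legs (their mirror images, tilting toward −x) meet its +x bottom edge — so the leg tops tuck under the beam, the beam's underside is 780 mm above the floor, and the feet are 764 mm apart outside-to-outside with the beam centred between them. The two leg pairs are set in 42 mm from either end of the beam.


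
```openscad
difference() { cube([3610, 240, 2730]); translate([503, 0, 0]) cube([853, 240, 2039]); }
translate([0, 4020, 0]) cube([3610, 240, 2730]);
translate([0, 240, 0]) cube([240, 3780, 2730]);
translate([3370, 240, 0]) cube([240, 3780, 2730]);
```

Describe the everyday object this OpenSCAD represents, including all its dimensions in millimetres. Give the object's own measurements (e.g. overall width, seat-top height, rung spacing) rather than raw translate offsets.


A single room: four walls, each 2730 mm tall and 240 mm thick, enclosing an outside footprint 3610×4260 mm (x × y), no floor or roof. The front and back walls (−y and +y sides) run the full x-width; the side walls fit between their inner faces. A door opening 853 mm wide and 2039 mm tall is cut through the front wall from the floor up, its −x edge 503 mm from the wall's −x end.


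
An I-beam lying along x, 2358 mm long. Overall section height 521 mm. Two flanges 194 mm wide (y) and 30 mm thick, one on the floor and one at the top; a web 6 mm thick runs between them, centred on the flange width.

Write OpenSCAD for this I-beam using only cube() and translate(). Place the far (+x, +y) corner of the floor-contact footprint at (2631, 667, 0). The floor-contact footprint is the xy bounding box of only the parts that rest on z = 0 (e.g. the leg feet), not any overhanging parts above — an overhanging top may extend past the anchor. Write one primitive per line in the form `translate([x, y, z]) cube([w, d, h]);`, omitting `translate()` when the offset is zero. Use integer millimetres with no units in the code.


translate([273, 473, 0]) cube([2358, 194, 30]);
translate([273, 567, 30]) cube([2358, 6, 461]);
translate([273, 473, 491]) cube([2358, 194, 30]);


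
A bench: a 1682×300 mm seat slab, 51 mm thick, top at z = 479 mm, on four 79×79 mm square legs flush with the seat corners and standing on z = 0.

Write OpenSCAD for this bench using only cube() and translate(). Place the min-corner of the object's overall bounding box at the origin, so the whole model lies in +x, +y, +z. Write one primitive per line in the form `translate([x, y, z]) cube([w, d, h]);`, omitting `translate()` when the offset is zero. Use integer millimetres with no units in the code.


translate([0, 0, 428]) cube([1682, 300, 51]);
cube([79, 79, 428]);
translate([0, 221, 0]) cube([79, 79, 428]);
translate([1603, 0, 0]) cube([79, 79, 428]);
translate([1603, 221, 0]) cube([79, 79, 428]);


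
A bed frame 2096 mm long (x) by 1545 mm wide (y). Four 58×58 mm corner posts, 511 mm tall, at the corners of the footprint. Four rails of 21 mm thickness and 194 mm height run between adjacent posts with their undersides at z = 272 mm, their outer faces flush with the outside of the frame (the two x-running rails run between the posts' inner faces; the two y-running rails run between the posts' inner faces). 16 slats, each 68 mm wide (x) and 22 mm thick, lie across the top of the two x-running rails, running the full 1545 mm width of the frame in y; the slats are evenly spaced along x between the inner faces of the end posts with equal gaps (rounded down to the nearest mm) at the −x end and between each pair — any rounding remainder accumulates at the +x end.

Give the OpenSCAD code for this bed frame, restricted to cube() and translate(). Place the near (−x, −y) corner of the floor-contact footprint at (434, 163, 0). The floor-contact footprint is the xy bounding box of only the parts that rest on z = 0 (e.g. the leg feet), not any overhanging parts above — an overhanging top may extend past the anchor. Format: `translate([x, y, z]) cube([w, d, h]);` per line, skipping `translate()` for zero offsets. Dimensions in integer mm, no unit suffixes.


translate([434, 163, 0]) cube([58, 58, 511]);
translate([434, 1650, 0]) cube([58, 58, 511]);
translate([2472, 163, 0]) cube([58, 58, 511]);
translate([2472, 1650, 0]) cube([58, 58, 511]);
translate([492, 163, 272]) cube([1980, 21, 194]);
translate([492, 1687, 272]) cube([1980, 21, 194]);
translate([434, 221, 272]) cube([21, 1429, 194]);
translate([2509, 221, 272]) cube([21, 1429, 194]);
translate([544, 163, 466]) cube([68, 1545, 22]);
translate([664, 163, 466]) cube([68, 1545, 22]);
translate([784, 163, 466]) cube([68, 1545, 22]);
translate([904, 163, 466]) cube([68, 1545, 22]);
translate([1024, 163, 466]) cube([68, 1545, 22]);
translate([1144, 163, 466]) cube([68, 1545, 22]);
translate([1264, 163, 466]) cube([68, 1545, 22]);
translate([1384, 163, 466]) cube([68, 1545, 22]);
translate([1504, 163, 466]) cube([68, 1545, 22]);
translate([1624, 163, 466]) cube([68, 1545, 22]);
translate([1744, 163, 466]) cube([68, 1545, 22]);
translate([1864, 163, 466]) cube([68, 1545, 22]);
translate([1984, 163, 466]) cube([68, 1545, 22]);
translate([2104, 163, 466]) cube([68, 1545, 22]);
translate([2224, 163, 466]) cube([68, 1545, 22]);
translate([2344, 163, 466]) cube([68, 1545, 22]);


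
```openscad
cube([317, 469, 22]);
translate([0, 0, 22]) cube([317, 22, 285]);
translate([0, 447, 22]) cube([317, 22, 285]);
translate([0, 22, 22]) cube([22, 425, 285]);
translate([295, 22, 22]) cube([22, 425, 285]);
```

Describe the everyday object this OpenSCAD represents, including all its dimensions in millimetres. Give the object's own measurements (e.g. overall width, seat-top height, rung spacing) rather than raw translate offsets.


An open-topped rectangular box: outside dimensions 317×469×307 mm, with a uniform wall and base thickness of 22 mm. The base is a full 317×469 slab on the floor; four walls sit on top of the base. The front and back walls (the −y and +y sides) span the full width; the two side walls fit between them.


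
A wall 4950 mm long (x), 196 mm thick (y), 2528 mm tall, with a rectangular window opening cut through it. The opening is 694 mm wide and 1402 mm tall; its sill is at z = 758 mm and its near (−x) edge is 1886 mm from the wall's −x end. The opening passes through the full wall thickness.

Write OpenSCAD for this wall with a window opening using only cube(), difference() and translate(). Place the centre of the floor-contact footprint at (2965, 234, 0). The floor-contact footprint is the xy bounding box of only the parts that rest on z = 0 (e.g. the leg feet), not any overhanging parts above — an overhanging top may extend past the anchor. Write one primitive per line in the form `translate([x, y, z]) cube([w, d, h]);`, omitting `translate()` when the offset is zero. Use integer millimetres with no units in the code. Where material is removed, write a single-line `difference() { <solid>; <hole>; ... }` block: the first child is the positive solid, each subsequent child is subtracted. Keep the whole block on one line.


difference() { translate([490, 136, 0]) cube([4950, 196, 2528]); translate([2376, 136, 758]) cube([694, 196, 1402]); }


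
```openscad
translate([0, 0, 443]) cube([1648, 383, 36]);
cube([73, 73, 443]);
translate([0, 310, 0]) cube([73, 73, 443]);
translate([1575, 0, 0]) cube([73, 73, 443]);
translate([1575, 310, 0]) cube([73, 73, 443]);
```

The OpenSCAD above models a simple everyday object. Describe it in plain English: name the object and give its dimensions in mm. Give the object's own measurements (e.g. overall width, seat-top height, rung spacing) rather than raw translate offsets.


A bench: a 1648×383 mm seat slab, 36 mm thick, top at z = 479 mm, on four 73×73 mm square legs flush with the seat corners and standing on z = 0.


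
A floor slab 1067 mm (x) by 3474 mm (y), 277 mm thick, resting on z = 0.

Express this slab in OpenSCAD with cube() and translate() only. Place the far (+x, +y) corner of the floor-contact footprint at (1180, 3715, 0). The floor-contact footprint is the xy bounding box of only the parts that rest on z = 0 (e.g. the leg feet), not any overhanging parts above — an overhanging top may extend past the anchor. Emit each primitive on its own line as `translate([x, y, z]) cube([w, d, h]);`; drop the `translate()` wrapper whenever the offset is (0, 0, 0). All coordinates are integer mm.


translate([113, 241, 0]) cube([1067, 3474, 277]);


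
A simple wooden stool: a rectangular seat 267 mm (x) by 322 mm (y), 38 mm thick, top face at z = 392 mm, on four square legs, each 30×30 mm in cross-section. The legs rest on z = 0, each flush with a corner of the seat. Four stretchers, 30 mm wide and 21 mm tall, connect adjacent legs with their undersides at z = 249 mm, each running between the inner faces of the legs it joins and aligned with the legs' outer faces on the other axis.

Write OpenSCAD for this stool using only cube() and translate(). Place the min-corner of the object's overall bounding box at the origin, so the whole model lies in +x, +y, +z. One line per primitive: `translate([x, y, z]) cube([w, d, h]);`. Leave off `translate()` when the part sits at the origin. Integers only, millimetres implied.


// leg_h = 392 - 38 = 354
// stretcher span = 267 - 2*30 = 207
translate([0, 0, 354]) cube([267, 322, 38]);
cube([30, 30, 354]);
translate([237, 0, 0]) cube([30, 30, 354]);
translate([0, 292, 0]) cube([30, 30, 354]);
translate([237, 292, 0]) cube([30, 30, 354]);
translate([30, 0, 249]) cube([207, 30, 21]);
translate([30, 292, 249]) cube([207, 30, 21]);
translate([0, 30, 249]) cube([30, 262, 21]);
translate([237, 30, 249]) cube([30, 262, 21]);


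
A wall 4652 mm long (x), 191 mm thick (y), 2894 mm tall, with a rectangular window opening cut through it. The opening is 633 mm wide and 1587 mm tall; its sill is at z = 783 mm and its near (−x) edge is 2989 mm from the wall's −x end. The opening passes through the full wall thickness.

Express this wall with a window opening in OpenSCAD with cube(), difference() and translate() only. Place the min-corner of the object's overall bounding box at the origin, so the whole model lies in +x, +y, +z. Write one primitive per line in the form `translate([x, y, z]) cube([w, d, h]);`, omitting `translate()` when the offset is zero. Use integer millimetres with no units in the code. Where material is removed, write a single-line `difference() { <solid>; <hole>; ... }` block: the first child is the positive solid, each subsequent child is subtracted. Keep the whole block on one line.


difference() { cube([4652, 191, 2894]); translate([2989, 0, 783]) cube([633, 191, 1587]); }


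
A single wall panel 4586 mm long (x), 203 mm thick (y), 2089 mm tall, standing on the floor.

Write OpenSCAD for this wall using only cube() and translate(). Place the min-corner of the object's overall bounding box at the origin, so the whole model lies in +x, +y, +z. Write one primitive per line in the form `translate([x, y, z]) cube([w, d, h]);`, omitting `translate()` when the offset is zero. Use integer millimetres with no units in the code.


cube([4586, 203, 2089]);


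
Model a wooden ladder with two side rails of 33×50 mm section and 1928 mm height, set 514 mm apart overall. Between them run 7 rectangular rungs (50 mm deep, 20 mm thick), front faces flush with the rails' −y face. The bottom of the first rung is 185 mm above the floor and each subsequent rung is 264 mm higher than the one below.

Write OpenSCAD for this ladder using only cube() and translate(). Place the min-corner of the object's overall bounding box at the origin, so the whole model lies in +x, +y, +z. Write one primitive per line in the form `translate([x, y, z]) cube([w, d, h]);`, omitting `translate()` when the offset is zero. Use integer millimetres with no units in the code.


cube([33, 50, 1928]);
translate([481, 0, 0]) cube([33, 50, 1928]);
translate([33, 0, 185]) cube([448, 50, 20]);
translate([33, 0, 449]) cube([448, 50, 20]);
translate([33, 0, 713]) cube([448, 50, 20]);
translate([33, 0, 977]) cube([448, 50, 20]);
translate([33, 0, 1241]) cube([448, 50, 20]);
translate([33, 0, 1505]) cube([448, 50, 20]);
translate([33, 0, 1769]) cube([448, 50, 20]);


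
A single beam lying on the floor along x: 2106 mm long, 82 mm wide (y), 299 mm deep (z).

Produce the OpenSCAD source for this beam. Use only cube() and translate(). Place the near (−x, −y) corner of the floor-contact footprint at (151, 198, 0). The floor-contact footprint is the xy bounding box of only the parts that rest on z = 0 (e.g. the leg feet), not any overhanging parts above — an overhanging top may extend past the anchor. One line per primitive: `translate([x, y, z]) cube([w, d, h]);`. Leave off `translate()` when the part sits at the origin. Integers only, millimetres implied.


translate([151, 198, 0]) cube([2106, 82, 299]);


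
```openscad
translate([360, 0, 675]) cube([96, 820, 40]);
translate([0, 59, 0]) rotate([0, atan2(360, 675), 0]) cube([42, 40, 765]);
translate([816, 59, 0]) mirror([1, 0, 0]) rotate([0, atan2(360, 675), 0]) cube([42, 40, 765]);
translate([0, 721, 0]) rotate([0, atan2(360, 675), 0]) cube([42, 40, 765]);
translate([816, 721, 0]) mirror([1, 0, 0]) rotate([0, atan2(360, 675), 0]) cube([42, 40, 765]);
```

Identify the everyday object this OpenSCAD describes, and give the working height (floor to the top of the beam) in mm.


A sawhorse. The overall height is 715 mm.

A beam across two mirrored pairs of raked legs — a sawhorse. The beam's underside is at z = 675 (matching the legs' vertical rise in atan2(360, 675)) and the beam is 40 mm tall, so its top is at 675 + 40 = 715 mm. The raked legs top out at the beam's underside, so that is the highest point.


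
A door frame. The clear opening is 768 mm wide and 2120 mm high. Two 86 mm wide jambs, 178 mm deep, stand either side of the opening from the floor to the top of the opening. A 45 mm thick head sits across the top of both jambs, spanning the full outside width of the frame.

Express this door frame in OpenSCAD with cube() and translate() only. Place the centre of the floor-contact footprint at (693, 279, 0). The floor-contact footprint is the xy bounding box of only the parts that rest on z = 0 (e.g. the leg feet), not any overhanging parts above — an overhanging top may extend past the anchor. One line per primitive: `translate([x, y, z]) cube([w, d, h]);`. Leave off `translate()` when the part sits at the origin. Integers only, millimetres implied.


translate([223, 190, 0]) cube([86, 178, 2120]);
translate([1077, 190, 0]) cube([86, 178, 2120]);
translate([223, 190, 2120]) cube([940, 178, 45]);
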